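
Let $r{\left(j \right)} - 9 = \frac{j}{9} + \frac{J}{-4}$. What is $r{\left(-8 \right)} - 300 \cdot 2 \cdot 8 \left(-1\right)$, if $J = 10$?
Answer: $\frac{86501}{18} \approx 4805.6$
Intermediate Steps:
$r{\left(j \right)} = \frac{13}{2} + \frac{j}{9}$ ($r{\left(j \right)} = 9 + \left(\frac{j}{9} + \frac{10}{-4}\right) = 9 + \left(j \frac{1}{9} + 10 \left(- \frac{1}{4}\right)\right) = 9 + \left(\frac{j}{9} - \frac{5}{2}\right) = 9 + \left(- \frac{5}{2} + \frac{j}{9}\right) = \frac{13}{2} + \frac{j}{9}$)
$r{\left(-8 \right)} - 300 \cdot 2 \cdot 8 \left(-1\right) = \left(\frac{13}{2} + \frac{1}{9} \left(-8\right)\right) - 300 \cdot 2 \cdot 8 \left(-1\right) = \left(\frac{13}{2} - \frac{8}{9}\right) - 300 \cdot 16 \left(-1\right) = \frac{101}{18} - -4800 = \frac{101}{18} + 4800 = \frac{86501}{18}$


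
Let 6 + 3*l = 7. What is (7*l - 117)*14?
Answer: -4816/3 ≈ -1605.3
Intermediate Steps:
l = 1/3 (l = -2 + (1/3)*7 = -2 + 7/3 = 1/3 ≈ 0.33333)
(7*l - 117)*14 = (7*(1/3) - 117)*14 = (7/3 - 117)*14 = -344/3*14 = -4816/3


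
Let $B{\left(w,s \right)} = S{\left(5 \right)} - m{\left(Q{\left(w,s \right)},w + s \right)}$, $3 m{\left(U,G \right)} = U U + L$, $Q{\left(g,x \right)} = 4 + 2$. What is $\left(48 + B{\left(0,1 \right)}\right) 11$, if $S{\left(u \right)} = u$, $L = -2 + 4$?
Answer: $\frac{1331}{3} \approx 443.67$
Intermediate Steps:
$Q{\left(g,x \right)} = 6$
$L = 2$
$m{\left(U,G \right)} = \frac{2}{3} + \frac{U^{2}}{3}$ ($m{\left(U,G \right)} = \frac{U U + 2}{3} = \frac{U^{2} + 2}{3} = \frac{2 + U^{2}}{3} = \frac{2}{3} + \frac{U^{2}}{3}$)
$B{\left(w,s \right)} = - \frac{23}{3}$ ($B{\left(w,s \right)} = 5 - \left(\frac{2}{3} + \frac{6^{2}}{3}\right) = 5 - \left(\frac{2}{3} + \frac{1}{3} \cdot 36\right) = 5 - \left(\frac{2}{3} + 12\right) = 5 - \frac{38}{3} = - \frac{23}{3}$)
$\left(48 + B{\left(0,1 \right)}\right) 11 = \left(48 - \frac{23}{3}\right) 11 = \frac{121}{3} \cdot 11 = \frac{1331}{3}$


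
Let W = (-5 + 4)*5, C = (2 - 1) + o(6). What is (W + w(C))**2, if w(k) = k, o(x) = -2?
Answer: 36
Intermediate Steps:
C = -1 (C = (2 - 1) - 2 = 1 - 2 = -1)
W = -5 (W = -1*5 = -5)
(W + w(C))**2 = (-5 - 1)**2 = (-6)**2 = 36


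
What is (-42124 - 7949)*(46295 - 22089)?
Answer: -1212067038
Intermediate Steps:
(-42124 - 7949)*(46295 - 22089) = -50073*24206 = -1212067038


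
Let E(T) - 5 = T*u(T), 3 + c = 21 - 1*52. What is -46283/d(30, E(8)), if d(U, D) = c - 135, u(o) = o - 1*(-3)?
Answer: 46283/169 ≈ 273.86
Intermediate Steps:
u(o) = 3 + o (u(o) = o + 3 = 3 + o)
c = -34 (c = -3 + (21 - 1*52) = -3 + (21 - 52) = -3 - 31 = -34)
E(T) = 5 + T*(3 + T)
d(U, D) = -169 (d(U, D) = -34 - 135 = -169)
-46283/d(30, E(8)) = -46283/(-169) = -46283*(-1/169) = 46283/169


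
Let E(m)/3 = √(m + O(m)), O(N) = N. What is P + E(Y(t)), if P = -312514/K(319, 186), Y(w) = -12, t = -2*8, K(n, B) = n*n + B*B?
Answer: -312514/136357 + 6*I*√6 ≈ -2.2919 + 14.697*I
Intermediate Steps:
K(n, B) = B² + n² (K(n, B) = n² + B² = B² + n²)
t = -16
E(m) = 3*√2*√m (E(m) = 3*√(m + m) = 3*√(2*m) = 3*(√2*√m) = 3*√2*√m)
P = -312514/136357 (P = -312514/(186² + 319²) = -312514/(34596 + 101761) = -312514/136357 ≈ -2.2919)
P + E(Y(t)) = -312514/136357 + 3*√2*√(-12) = -312514/136357 + 3*√2*(2*I*√3) = -312514/136357 + 6*I*√6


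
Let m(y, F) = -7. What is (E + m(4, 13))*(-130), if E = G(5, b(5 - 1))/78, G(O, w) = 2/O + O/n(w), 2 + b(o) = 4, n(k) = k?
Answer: 5431/6 ≈ 905.17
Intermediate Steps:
b(o) = 2 (b(o) = -2 + 4 = 2)
G(O, w) = 2/O + O/w
E = 29/780 (E = (2/5 + 5/2)/78 = (2*(1/5) + 5*(1/2))*(1/78) = (2/5 + 5/2)*(1/78) = (29/10)*(1/78) = 29/780 ≈ 0.037179)
(E + m(4, 13))*(-130) = (29/780 - 7)*(-130) = -5431/780*(-130) = 5431/6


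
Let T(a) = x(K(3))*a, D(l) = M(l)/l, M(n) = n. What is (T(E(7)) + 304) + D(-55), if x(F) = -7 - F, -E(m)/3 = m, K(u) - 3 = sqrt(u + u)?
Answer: 515 + 21*sqrt(6) ≈ 566.44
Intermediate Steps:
K(u) = 3 + sqrt(2)*sqrt(u) (K(u) = 3 + sqrt(u + u) = 3 + sqrt(2*u) = 3 + sqrt(2)*sqrt(u))
E(m) = -3*m
D(l) = 1 (D(l) = l/l = 1)
T(a) = a*(-10 - sqrt(6)) (T(a) = (-7 - (3 + sqrt(2)*sqrt(3)))*a = (-7 - (3 + sqrt(6)))*a = (-7 + (-3 - sqrt(6)))*a = (-10 - sqrt(6))*a = a*(-10 - sqrt(6)))
(T(E(7)) + 304) + D(-55) = (-(-3*7)*(10 + sqrt(6)) + 304) + 1 = (-1*(-21)*(10 + sqrt(6)) + 304) + 1 = ((210 + 21*sqrt(6)) + 304) + 1 = (514 + 21*sqrt(6)) + 1 = 515 + 21*sqrt(6)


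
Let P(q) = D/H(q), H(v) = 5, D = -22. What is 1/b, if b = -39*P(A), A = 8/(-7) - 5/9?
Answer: 5/858 ≈ 0.0058275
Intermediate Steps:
A = -107/63 (A = 8*(-⅐) - 5*⅑ = -8/7 - 5/9 = -107/63 ≈ -1.6984)
P(q) = -22/5
b = 858/5 (b = -39*(-22/5) = 858/5 ≈ 171.60)
1/b = 1/(858/5) = 5/858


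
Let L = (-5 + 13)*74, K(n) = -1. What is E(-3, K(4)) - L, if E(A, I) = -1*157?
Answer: -749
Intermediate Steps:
E(A, I) = -157
L = 592 (L = 8*74 = 592)
E(-3, K(4)) - L = -157 - 1*592 = -157 - 592 = -749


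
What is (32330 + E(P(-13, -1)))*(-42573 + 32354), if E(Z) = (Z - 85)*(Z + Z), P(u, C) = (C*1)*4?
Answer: -337656198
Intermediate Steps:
P(u, C) = 4*C (P(u, C) = C*4 = 4*C)
E(Z) = 2*Z*(-85 + Z) (E(Z) = (-85 + Z)*(2*Z) = 2*Z*(-85 + Z))
(32330 + E(P(-13, -1)))*(-42573 + 32354) = (32330 + 2*(4*(-1))*(-85 + 4*(-1)))*(-42573 + 32354) = (32330 + 2*(-4)*(-85 - 4))*(-10219) = (32330 + 2*(-4)*(-89))*(-10219) = (32330 + 712)*(-10219) = 33042*(-10219) = -337656198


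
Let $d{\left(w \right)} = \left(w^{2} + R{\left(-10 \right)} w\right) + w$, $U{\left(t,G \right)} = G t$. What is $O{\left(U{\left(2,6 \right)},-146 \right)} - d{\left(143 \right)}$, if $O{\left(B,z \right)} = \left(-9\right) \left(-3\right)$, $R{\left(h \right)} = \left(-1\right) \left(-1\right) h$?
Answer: $-19135$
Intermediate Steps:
$R{\left(h \right)} = h$ ($R{\left(h \right)} = 1 h = h$)
$O{\left(B,z \right)} = 27$
$d{\left(w \right)} = w^{2} - 9 w$ ($d{\left(w \right)} = \left(w^{2} - 10 w\right) + w = w^{2} - 9 w$)
$O{\left(U{\left(2,6 \right)},-146 \right)} - d{\left(143 \right)} = 27 - 143 \left(-9 + 143\right) = 27 - 143 \cdot 134 = 27 - 19162 = -19135$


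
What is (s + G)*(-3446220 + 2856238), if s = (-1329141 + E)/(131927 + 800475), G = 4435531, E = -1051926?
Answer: -1219992979086175445/466201 ≈ -2.6169e+12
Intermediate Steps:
s = -2381067/932402 (s = (-1329141 - 1051926)/(131927 + 800475) = -2381067/932402 ≈ -2.5537)
(s + G)*(-3446220 + 2856238) = (-2381067/932402 + 4435531)*(-3446220 + 2856238) = (4135695594395/932402)*(-589982) = -1219992979086175445/466201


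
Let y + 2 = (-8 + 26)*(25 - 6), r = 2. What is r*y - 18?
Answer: 662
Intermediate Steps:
y = 340 (y = -2 + (-8 + 26)*(25 - 6) = -2 + 18*19 = -2 + 342 = 340)
r*y - 18 = 2*340 - 18 = 680 - 18 = 662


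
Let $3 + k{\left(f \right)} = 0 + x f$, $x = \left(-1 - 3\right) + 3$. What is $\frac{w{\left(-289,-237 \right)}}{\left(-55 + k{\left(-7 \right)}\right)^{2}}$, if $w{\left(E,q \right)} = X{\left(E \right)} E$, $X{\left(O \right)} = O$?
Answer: $\frac{289}{9} \approx 32.111$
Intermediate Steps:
$x = -1$ ($x = -4 + 3 = -1$)
$k{\left(f \right)} = -3 - f$ ($k{\left(f \right)} = -3 + \left(0 - f\right) = -3 - f$)
$w{\left(E,q \right)} = E^{2}$ ($w{\left(E,q \right)} = E E = E^{2}$)
$\frac{w{\left(-289,-237 \right)}}{\left(-55 + k{\left(-7 \right)}\right)^{2}} = \frac{\left(-289\right)^{2}}{\left(-55 - -4\right)^{2}} = \frac{83521}{\left(-55 + \left(-3 + 7\right)\right)^{2}} = \frac{83521}{\left(-55 + 4\right)^{2}} = \frac{83521}{\left(-51\right)^{2}} = \frac{83521}{2601} = 83521 \cdot \frac{1}{2601} = \frac{289}{9}$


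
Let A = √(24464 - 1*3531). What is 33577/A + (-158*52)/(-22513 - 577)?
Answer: 4108/11545 + 33577*√173/1903 ≈ 232.43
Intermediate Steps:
A = 11*√173 (A = √(24464 - 3531) = √20933 = 11*√173 ≈ 144.68)
33577/A + (-158*52)/(-22513 - 577) = 33577/((11*√173)) + (-158*52)/(-22513 - 577) = 33577*(√173/1903) - 8216/(-23090) = 33577*√173/1903 - 8216*(-1/23090) = 33577*√173/1903 + 4108/11545 = 4108/11545 + 33577*√173/1903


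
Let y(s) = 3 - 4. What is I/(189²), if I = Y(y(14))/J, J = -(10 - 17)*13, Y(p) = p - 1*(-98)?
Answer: 97/3250611 ≈ 2.9841e-5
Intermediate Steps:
y(s) = -1
Y(p) = 98 + p (Y(p) = p + 98 = 98 + p)
J = 91 (J = -1*(-7)*13 = 7*13 = 91)
I = 97/91 (I = (98 - 1)/91 = 97*(1/91) = 97/91 ≈ 1.0659)
I/(189²) = 97/(91*(189²)) = (97/91)/35721 = (97/91)*(1/35721) = 97/3250611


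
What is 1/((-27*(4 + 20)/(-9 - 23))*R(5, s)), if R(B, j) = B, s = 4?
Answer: 4/405 ≈ 0.0098765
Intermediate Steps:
1/((-27*(4 + 20)/(-9 - 23))*R(5, s)) = 1/(-27*(4 + 20)/(-9 - 23)*5) = 1/(-648/(-32)*5) = 1/(-648*(-1)/32*5) = 1/(-27*(-¾)*5) = 1/((81/4)*5) = 1/(405/4) = 4/405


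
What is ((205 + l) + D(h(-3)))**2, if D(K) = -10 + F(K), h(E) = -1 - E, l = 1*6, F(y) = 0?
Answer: 40401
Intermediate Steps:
l = 6
D(K) = -10 (D(K) = -10 + 0 = -10)
((205 + l) + D(h(-3)))**2 = ((205 + 6) - 10)**2 = (211 - 10)**2 = 201**2 = 40401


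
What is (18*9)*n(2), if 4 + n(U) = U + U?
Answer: 0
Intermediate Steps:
n(U) = -4 + 2*U (n(U) = -4 + (U + U) = -4 + 2*U)
(18*9)*n(2) = (18*9)*(-4 + 2*2) = 162*(-4 + 4) = 162*0 = 0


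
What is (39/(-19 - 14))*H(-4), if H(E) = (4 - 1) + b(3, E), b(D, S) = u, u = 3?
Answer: -78/11 ≈ -7.0909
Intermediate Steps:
b(D, S) = 3
H(E) = 6 (H(E) = (4 - 1) + 3 = 3 + 3 = 6)
(39/(-19 - 14))*H(-4) = (39/(-19 - 14))*6 = (39/(-33))*6 = -1/33*39*6 = -13/11*6 = -78/11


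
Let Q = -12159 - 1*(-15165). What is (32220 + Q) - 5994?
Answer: 29232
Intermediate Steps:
Q = 3006 (Q = -12159 + 15165 = 3006)
(32220 + Q) - 5994 = (32220 + 3006) - 5994 = 35226 - 5994 = 29232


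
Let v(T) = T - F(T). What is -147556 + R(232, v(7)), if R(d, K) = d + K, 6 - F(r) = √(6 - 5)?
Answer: -147322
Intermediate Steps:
F(r) = 5 (F(r) = 6 - √(6 - 5) = 6 - √1 = 6 - 1*1 = 6 - 1 = 5)
v(T) = -5 + T (v(T) = T - 1*5 = T - 5 = -5 + T)
R(d, K) = K + d
-147556 + R(232, v(7)) = -147556 + ((-5 + 7) + 232) = -147556 + (2 + 232) = -147556 + 234 = -147322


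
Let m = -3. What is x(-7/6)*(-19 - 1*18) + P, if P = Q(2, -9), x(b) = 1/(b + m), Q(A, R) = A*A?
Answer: 322/25 ≈ 12.880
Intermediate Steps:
Q(A, R) = A²
x(b) = 1/(-3 + b) (x(b) = 1/(b - 3) = 1/(-3 + b))
P = 4 (P = 2² = 4)
x(-7/6)*(-19 - 1*18) + P = (-19 - 1*18)/(-3 - 7/6) + 4 = (-19 - 18)/(-3 - 7*⅙) + 4 = -37/(-3 - 7/6) + 4 = -37/(-25/6) + 4 = -6/25*(-37) + 4 = 222/25 + 4 = 322/25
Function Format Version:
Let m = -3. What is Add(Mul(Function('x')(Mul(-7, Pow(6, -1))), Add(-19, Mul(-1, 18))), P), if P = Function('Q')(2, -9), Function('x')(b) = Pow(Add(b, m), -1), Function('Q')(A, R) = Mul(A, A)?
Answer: Rational(322, 25) ≈ 12.880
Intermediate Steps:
Function('Q')(A, R) = Pow(A, 2)
Function('x')(b) = Pow(Add(-3, b), -1) (Function('x')(b) = Pow(Add(b, -3), -1) = Pow(Add(-3, b), -1))
P = 4 (P = Pow(2, 2) = 4)
Add(Mul(Function('x')(Mul(-7, Pow(6, -1))), Add(-19, Mul(-1, 18))), P) = Add(Mul(Pow(Add(-3, Mul(-7, Pow(6, -1))), -1), Add(-19, Mul(-1, 18))), 4) = Add(Mul(Pow(Add(-3, Mul(-7, Rational(1, 6))), -1), Add(-19, -18)), 4) = Add(Mul(Pow(Add(-3, Rational(-7, 6)), -1), -37), 4) = Add(Mul(Pow(Rational(-25, 6), -1), -37), 4) = Add(Mul(Rational(-6, 25), -37), 4) = Add(Rational(222, 25), 4) = Rational(322, 25)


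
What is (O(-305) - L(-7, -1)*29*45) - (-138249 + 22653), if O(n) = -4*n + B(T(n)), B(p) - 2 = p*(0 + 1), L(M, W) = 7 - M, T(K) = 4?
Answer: 98552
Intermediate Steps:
B(p) = 2 + p (B(p) = 2 + p*(0 + 1) = 2 + p*1 = 2 + p)
O(n) = 6 - 4*n (O(n) = -4*n + (2 + 4) = -4*n + 6 = 6 - 4*n)
(O(-305) - L(-7, -1)*29*45) - (-138249 + 22653) = ((6 - 4*(-305)) - (7 - 1*(-7))*29*45) - (-138249 + 22653) = ((6 + 1220) - (7 + 7)*29*45) - 1*(-115596) = (1226 - 14*29*45) + 115596 = (1226 - 406*45) + 115596 = (1226 - 1*18270) + 115596 = (1226 - 18270) + 115596 = -17044 + 115596 = 98552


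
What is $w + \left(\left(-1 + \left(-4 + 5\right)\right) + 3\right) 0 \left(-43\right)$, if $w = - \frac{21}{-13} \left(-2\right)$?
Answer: $- \frac{42}{13} \approx -3.2308$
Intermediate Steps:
$w = - \frac{42}{13}$ ($w = \left(-21\right) \left(- \frac{1}{13}\right) \left(-2\right) = \frac{21}{13} \left(-2\right) = - \frac{42}{13} \approx -3.2308$)
$w + \left(\left(-1 + \left(-4 + 5\right)\right) + 3\right) 0 \left(-43\right) = - \frac{42}{13} + \left(\left(-1 + \left(-4 + 5\right)\right) + 3\right) 0 \left(-43\right) = - \frac{42}{13} + \left(\left(-1 + 1\right) + 3\right) 0 \left(-43\right) = - \frac{42}{13} + \left(0 + 3\right) 0 \left(-43\right) = - \frac{42}{13} + 3 \cdot 0 \left(-43\right) = - \frac{42}{13} + 0 \left(-43\right) = - \frac{42}{13} + 0 = - \frac{42}{13}$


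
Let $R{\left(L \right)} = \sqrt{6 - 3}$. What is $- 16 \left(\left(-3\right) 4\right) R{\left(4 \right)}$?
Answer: $192 \sqrt{3} \approx 332.55$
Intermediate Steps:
$R{\left(L \right)} = \sqrt{3}$
$- 16 \left(\left(-3\right) 4\right) R{\left(4 \right)} = - 16 \left(\left(-3\right) 4\right) \sqrt{3} = \left(-16\right) \left(-12\right) \sqrt{3} = 192 \sqrt{3}$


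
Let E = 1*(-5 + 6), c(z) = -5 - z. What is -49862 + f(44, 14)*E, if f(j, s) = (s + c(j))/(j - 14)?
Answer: -299179/6 ≈ -49863.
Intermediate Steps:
E = 1 (E = 1*1 = 1)
f(j, s) = (-5 + s - j)/(-14 + j) (f(j, s) = (s + (-5 - j))/(j - 14) = (-5 + s - j)/(-14 + j))
-49862 + f(44, 14)*E = -49862 + ((-5 + 14 - 1*44)/(-14 + 44))*1 = -49862 + ((-5 + 14 - 44)/30)*1 = -49862 + ((1/30)*(-35))*1 = -49862 - 7/6*1 = -49862 - 7/6 = -299179/6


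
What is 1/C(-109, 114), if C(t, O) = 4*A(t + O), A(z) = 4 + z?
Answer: 1/36 ≈ 0.027778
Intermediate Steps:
C(t, O) = 16 + 4*O + 4*t (C(t, O) = 4*(4 + (t + O)) = 4*(4 + (O + t)) = 4*(4 + O + t) = 16 + 4*O + 4*t)
1/C(-109, 114) = 1/(16 + 4*114 + 4*(-109)) = 1/(16 + 456 - 436) = 1/36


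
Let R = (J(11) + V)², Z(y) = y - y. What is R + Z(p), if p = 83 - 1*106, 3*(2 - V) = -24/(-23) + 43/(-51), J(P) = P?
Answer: 2071342144/12383361 ≈ 167.27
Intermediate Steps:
V = 6803/3519 (V = 2 - (-24/(-23) + 43/(-51))/3 = 2 - (-24*(-1/23) + 43*(-1/51))/3 = 2 - (24/23 - 43/51)/3 = 2 - ⅓*235/1173 = 2 - 235/3519 = 6803/3519 ≈ 1.9332)
p = -23 (p = 83 - 106 = -23)
Z(y) = 0
R = 2071342144/12383361 (R = (11 + 6803/3519)² = (45512/3519)² = 2071342144/12383361 ≈ 167.27)
R + Z(p) = 2071342144/12383361 + 0 = 2071342144/12383361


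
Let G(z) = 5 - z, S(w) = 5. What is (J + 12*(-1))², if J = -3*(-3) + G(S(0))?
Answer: 9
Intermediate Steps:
J = 9 (J = -3*(-3) + (5 - 1*5) = 9 + (5 - 5) = 9 + 0 = 9)
(J + 12*(-1))² = (9 + 12*(-1))² = (9 - 12)² = (-3)² = 9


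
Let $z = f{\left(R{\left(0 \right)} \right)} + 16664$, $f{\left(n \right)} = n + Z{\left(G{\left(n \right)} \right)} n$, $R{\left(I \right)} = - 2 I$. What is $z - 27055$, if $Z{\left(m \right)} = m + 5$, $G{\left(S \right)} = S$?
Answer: $-10391$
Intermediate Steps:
$Z{\left(m \right)} = 5 + m$
$f{\left(n \right)} = n + n \left(5 + n\right)$ ($f{\left(n \right)} = n + \left(5 + n\right) n = n + n \left(5 + n\right)$)
$z = 16664$ ($z = \left(-2\right) 0 \left(6 - 0\right) + 16664 = 0 \left(6 + 0\right) + 16664 = 0 \cdot 6 + 16664 = 0 + 16664 = 16664$)
$z - 27055 = 16664 - 27055 = -10391$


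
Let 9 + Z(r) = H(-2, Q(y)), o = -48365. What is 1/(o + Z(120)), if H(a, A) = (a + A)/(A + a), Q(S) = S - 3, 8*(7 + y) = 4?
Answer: -1/48373 ≈ -2.0673e-5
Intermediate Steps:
y = -13/2 (y = -7 + (⅛)*4 = -7 + ½ = -13/2 ≈ -6.5000)
Q(S) = -3 + S
H(a, A) = 1 (H(a, A) = (A + a)/(A + a) = 1)
Z(r) = -8 (Z(r) = -9 + 1 = -8)
1/(o + Z(120)) = 1/(-48365 - 8) = 1/(-48373) = -1/48373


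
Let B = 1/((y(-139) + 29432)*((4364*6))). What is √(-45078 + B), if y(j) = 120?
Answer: I*√421726028478202861986/96723696 ≈ 212.32*I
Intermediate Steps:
B = 1/773789568 (B = 1/((120 + 29432)*((4364*6))) = 1/(29552*26184) = (1/29552)*(1/26184) = 1/773789568 ≈ 1.2923e-9)
√(-45078 + B) = √(-45078 + 1/773789568) = √(-34880886146303/773789568) = I*√421726028478202861986/96723696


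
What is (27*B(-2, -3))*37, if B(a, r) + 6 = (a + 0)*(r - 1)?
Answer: 1998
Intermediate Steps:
B(a, r) = -6 + a*(-1 + r) (B(a, r) = -6 + (a + 0)*(r - 1) = -6 + a*(-1 + r))
(27*B(-2, -3))*37 = (27*(-6 - 1*(-2) - 2*(-3)))*37 = (27*(-6 + 2 + 6))*37 = (27*2)*37 = 54*37 = 1998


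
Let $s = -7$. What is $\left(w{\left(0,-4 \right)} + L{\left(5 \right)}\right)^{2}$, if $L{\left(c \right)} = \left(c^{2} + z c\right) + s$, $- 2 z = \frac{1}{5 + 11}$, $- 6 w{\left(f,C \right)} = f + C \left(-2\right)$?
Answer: $\frac{2512225}{9216} \approx 272.59$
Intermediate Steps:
$w{\left(f,C \right)} = - \frac{f}{6} + \frac{C}{3}$ ($w{\left(f,C \right)} = - \frac{f + C \left(-2\right)}{6} = - \frac{f - 2 C}{6} = - \frac{f}{6} + \frac{C}{3}$)
$z = - \frac{1}{32}$ ($z = - \frac{1}{2 \left(5 + 11\right)} = - \frac{1}{2 \cdot 16} = \left(- \frac{1}{2}\right) \frac{1}{16} = - \frac{1}{32} \approx -0.03125$)
$L{\left(c \right)} = -7 + c^{2} - \frac{c}{32}$ ($L{\left(c \right)} = \left(c^{2} - \frac{c}{32}\right) - 7 = -7 + c^{2} - \frac{c}{32}$)
$\left(w{\left(0,-4 \right)} + L{\left(5 \right)}\right)^{2} = \left(\left(\left(- \frac{1}{6}\right) 0 + \frac{1}{3} \left(-4\right)\right) - \left(\frac{229}{32} - 25\right)\right)^{2} = \left(\left(0 - \frac{4}{3}\right) - - \frac{571}{32}\right)^{2} = \left(- \frac{4}{3} + \frac{571}{32}\right)^{2} = \left(\frac{1585}{96}\right)^{2} = \frac{2512225}{9216}$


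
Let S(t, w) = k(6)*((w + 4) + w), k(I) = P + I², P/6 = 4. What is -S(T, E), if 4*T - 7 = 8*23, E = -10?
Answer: 960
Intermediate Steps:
P = 24 (P = 6*4 = 24)
T = 191/4 (T = 7/4 + (8*23)/4 = 7/4 + (¼)*184 = 7/4 + 46 = 191/4 ≈ 47.750)
k(I) = 24 + I²
S(t, w) = 240 + 120*w (S(t, w) = (24 + 6²)*((w + 4) + w) = (24 + 36)*((4 + w) + w) = 60*(4 + 2*w) = 240 + 120*w)
-S(T, E) = -(240 + 120*(-10)) = -(240 - 1200) = -1*(-960) = 960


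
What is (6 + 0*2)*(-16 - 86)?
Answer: -612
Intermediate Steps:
(6 + 0*2)*(-16 - 86) = (6 + 0)*(-102) = 6*(-102) = -612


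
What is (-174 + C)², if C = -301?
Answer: 225625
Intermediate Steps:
(-174 + C)² = (-174 - 301)² = (-475)² = 225625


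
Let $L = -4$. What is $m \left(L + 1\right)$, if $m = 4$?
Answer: $-12$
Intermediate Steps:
$m \left(L + 1\right) = 4 \left(-4 + 1\right) = 4 \left(-3\right) = -12$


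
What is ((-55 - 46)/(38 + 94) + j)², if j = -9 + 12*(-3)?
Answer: 36493681/17424 ≈ 2094.4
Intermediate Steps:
j = -45 (j = -9 - 36 = -45)
((-55 - 46)/(38 + 94) + j)² = ((-55 - 46)/(38 + 94) - 45)² = (-101/132 - 45)² = (-6041/132)² = 36493681/17424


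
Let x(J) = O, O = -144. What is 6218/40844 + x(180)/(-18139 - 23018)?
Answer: 14544209/93389806 ≈ 0.15574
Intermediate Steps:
x(J) = -144
6218/40844 + x(180)/(-18139 - 23018) = 6218/40844 - 144/(-18139 - 23018) = 6218*(1/40844) - 144/(-41157) = 3109/20422 - 144*(-1/41157) = 3109/20422 + 16/4573 = 14544209/93389806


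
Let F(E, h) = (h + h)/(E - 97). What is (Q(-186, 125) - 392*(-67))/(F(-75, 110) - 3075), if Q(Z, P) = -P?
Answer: -1123977/132280 ≈ -8.4969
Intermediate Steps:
F(E, h) = 2*h/(-97 + E) (F(E, h) = (2*h)/(-97 + E) = 2*h/(-97 + E))
(Q(-186, 125) - 392*(-67))/(F(-75, 110) - 3075) = (-1*125 - 392*(-67))/(2*110/(-97 - 75) - 3075) = (-125 + 26264)/(2*110/(-172) - 3075) = 26139/(2*110*(-1/172) - 3075) = 26139/(-55/43 - 3075) = 26139/(-132280/43) = 26139*(-43/132280) = -1123977/132280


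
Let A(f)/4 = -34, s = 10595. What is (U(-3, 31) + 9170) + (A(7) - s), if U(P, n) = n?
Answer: -1530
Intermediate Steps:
A(f) = -136 (A(f) = 4*(-34) = -136)
(U(-3, 31) + 9170) + (A(7) - s) = (31 + 9170) + (-136 - 1*10595) = 9201 + (-136 - 10595) = 9201 - 10731 = -1530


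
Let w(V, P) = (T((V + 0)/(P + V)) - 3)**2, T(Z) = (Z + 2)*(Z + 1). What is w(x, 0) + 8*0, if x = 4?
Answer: 9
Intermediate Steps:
T(Z) = (1 + Z)*(2 + Z) (T(Z) = (2 + Z)*(1 + Z) = (1 + Z)*(2 + Z))
w(V, P) = (-1 + V**2/(P + V)**2 + 3*V/(P + V))**2 (w(V, P) = ((2 + ((V + 0)/(P + V))**2 + 3*((V + 0)/(P + V))) - 3)**2 = ((2 + (V/(P + V))**2 + 3*(V/(P + V))) - 3)**2 = ((2 + V**2/(P + V)**2 + 3*V/(P + V)) - 3)**2 = (-1 + V**2/(P + V)**2 + 3*V/(P + V))**2)
w(x, 0) + 8*0 = (4**2 - (0 + 4)**2 + 3*4*(0 + 4))**2/(0 + 4)**4 + 8*0 = (16 - 1*4**2 + 3*4*4)**2/4**4 + 0 = (16 - 1*16 + 48)**2/256 + 0 = (16 - 16 + 48)**2/256 + 0 = (1/256)*48**2 + 0 = (1/256)*2304 + 0 = 9 + 0 = 9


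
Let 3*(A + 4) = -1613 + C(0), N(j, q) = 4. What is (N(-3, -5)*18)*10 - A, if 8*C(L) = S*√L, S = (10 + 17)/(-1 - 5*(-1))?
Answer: 3785/3 ≈ 1261.7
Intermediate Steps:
S = 27/4 (S = 27/(-1 + 5) = 27/4 ≈ 6.7500)
C(L) = 27*√L/32 (C(L) = (27*√L/4)/8 = 27*√L/32)
A = -1625/3 (A = -4 + (-1613 + 27*√0/32)/3 = -4 + (-1613 + (27/32)*0)/3 = -4 + (-1613 + 0)/3 = -4 + (⅓)*(-1613) = -4 - 1613/3 = -1625/3 ≈ -541.67)
(N(-3, -5)*18)*10 - A = (4*18)*10 - 1*(-1625/3) = 72*10 + 1625/3 = 720 + 1625/3 = 3785/3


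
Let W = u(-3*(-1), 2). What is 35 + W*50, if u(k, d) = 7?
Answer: 385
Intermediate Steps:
W = 7
35 + W*50 = 35 + 7*50 = 35 + 350 = 385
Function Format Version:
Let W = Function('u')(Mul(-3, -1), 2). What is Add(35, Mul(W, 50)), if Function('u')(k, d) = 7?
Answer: 385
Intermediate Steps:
W = 7
Add(35, Mul(W, 50)) = Add(35, Mul(7, 50)) = Add(35, 350) = 385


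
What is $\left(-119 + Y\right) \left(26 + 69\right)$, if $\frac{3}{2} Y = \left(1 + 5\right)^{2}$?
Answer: $-9025$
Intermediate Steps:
$Y = 24$ ($Y = \frac{2 \left(1 + 5\right)^{2}}{3} = \frac{2 \cdot 6^{2}}{3} = \frac{2}{3} \cdot 36 = 24$)
$\left(-119 + Y\right) \left(26 + 69\right) = \left(-119 + 24\right) \left(26 + 69\right) = \left(-95\right) 95 = -9025$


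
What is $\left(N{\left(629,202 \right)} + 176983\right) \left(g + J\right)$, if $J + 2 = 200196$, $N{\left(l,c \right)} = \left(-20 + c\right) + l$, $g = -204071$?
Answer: $-689307338$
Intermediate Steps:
$N{\left(l,c \right)} = -20 + c + l$
$J = 200194$ ($J = -2 + 200196 = 200194$)
$\left(N{\left(629,202 \right)} + 176983\right) \left(g + J\right) = \left(\left(-20 + 202 + 629\right) + 176983\right) \left(-204071 + 200194\right) = \left(811 + 176983\right) \left(-3877\right) = 177794 \left(-3877\right) = -689307338$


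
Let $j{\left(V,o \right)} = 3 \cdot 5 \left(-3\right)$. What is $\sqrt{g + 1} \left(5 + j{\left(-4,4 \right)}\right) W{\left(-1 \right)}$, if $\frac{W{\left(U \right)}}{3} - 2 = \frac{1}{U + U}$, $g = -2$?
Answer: $- 180 i \approx - 180.0 i$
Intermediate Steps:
$W{\left(U \right)} = 6 + \frac{3}{2 U}$ ($W{\left(U \right)} = 6 + \frac{3}{U + U} = 6 + \frac{3}{2 U}$)
$j{\left(V,o \right)} = -45$ ($j{\left(V,o \right)} = 15 \left(-3\right) = -45$)
$\sqrt{g + 1} \left(5 + j{\left(-4,4 \right)}\right) W{\left(-1 \right)} = \sqrt{-2 + 1} \left(5 - 45\right) \left(6 + \frac{3}{2 \left(-1\right)}\right) = \sqrt{-1} \left(-40\right) \left(6 + \frac{3}{2} \left(-1\right)\right) = i \left(-40\right) \left(6 - \frac{3}{2}\right) = - 40 i \frac{9}{2} = - 180 i$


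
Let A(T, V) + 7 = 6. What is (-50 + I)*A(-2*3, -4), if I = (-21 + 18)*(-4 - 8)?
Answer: 14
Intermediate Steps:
A(T, V) = -1 (A(T, V) = -7 + 6 = -1)
I = 36 (I = -3*(-12) = 36)
(-50 + I)*A(-2*3, -4) = (-50 + 36)*(-1) = -14*(-1) = 14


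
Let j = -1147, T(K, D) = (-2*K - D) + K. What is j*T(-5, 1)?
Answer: -4588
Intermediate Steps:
T(K, D) = -D - K (T(K, D) = (-D - 2*K) + K = -D - K)
j*T(-5, 1) = -1147*(-1*1 - 1*(-5)) = -1147*(-1 + 5) = -1147*4 = -4588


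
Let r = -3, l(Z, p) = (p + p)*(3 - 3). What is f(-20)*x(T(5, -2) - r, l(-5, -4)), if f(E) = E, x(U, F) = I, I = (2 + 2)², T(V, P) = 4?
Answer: -320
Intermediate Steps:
l(Z, p) = 0 (l(Z, p) = (2*p)*0 = 0)
I = 16 (I = 4² = 16)
x(U, F) = 16
f(-20)*x(T(5, -2) - r, l(-5, -4)) = -20*16 = -320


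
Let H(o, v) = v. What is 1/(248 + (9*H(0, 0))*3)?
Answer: 1/248 ≈ 0.0040323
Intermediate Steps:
1/(248 + (9*H(0, 0))*3) = 1/(248 + (9*0)*3) = 1/(248 + 0*3) = 1/(248 + 0) = 1/248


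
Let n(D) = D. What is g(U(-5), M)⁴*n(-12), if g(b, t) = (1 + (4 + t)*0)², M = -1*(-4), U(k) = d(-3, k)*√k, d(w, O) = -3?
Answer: -12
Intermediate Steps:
U(k) = -3*√k
M = 4
g(b, t) = 1 (g(b, t) = (1 + 0)² = 1² = 1)
g(U(-5), M)⁴*n(-12) = 1⁴*(-12) = 1*(-12) = -12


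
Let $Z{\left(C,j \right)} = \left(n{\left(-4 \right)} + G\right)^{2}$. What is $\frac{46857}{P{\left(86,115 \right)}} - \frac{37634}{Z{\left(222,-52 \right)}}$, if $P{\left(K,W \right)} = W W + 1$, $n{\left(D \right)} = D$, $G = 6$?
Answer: $- \frac{62194982}{6613} \approx -9405.0$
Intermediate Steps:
$P{\left(K,W \right)} = 1 + W^{2}$ ($P{\left(K,W \right)} = W^{2} + 1 = 1 + W^{2}$)
$Z{\left(C,j \right)} = 4$ ($Z{\left(C,j \right)} = \left(-4 + 6\right)^{2} = 2^{2} = 4$)
$\frac{46857}{P{\left(86,115 \right)}} - \frac{37634}{Z{\left(222,-52 \right)}} = \frac{46857}{1 + 115^{2}} - \frac{37634}{4} = \frac{46857}{1 + 13225} - \frac{18817}{2} = \frac{46857}{13226} - \frac{18817}{2} = - \frac{62194982}{6613}$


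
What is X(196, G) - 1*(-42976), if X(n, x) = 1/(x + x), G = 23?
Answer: 1976897/46 ≈ 42976.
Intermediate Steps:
X(n, x) = 1/(2*x)
X(196, G) - 1*(-42976) = (½)/23 - 1*(-42976) = (½)*(1/23) + 42976 = 1/46 + 42976 = 1976897/46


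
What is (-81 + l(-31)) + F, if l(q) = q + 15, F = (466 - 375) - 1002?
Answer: -1008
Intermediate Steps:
F = -911 (F = 91 - 1002 = -911)
l(q) = 15 + q
(-81 + l(-31)) + F = (-81 + (15 - 31)) - 911 = (-81 - 16) - 911 = -97 - 911 = -1008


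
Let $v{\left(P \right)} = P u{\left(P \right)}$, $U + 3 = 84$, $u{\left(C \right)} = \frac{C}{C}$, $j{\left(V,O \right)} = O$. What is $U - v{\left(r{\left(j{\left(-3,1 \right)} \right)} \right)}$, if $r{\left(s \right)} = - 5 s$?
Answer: $86$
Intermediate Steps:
$u{\left(C \right)} = 1$
$U = 81$ ($U = -3 + 84 = 81$)
$v{\left(P \right)} = P$ ($v{\left(P \right)} = P 1 = P$)
$U - v{\left(r{\left(j{\left(-3,1 \right)} \right)} \right)} = 81 - \left(-5\right) 1 = 81 - -5 = 81 + 5 = 86$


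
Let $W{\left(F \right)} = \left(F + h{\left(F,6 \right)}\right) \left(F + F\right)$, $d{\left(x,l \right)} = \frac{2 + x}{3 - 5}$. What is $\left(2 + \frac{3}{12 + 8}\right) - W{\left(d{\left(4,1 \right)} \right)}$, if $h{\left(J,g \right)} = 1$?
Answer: $- \frac{197}{20} \approx -9.85$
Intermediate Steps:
$d{\left(x,l \right)} = -1 - \frac{x}{2}$ ($d{\left(x,l \right)} = \frac{2 + x}{-2} = \left(2 + x\right) \left(- \frac{1}{2}\right) = -1 - \frac{x}{2}$)
$W{\left(F \right)} = 2 F \left(1 + F\right)$ ($W{\left(F \right)} = \left(F + 1\right) \left(F + F\right) = \left(1 + F\right) 2 F = 2 F \left(1 + F\right)$)
$\left(2 + \frac{3}{12 + 8}\right) - W{\left(d{\left(4,1 \right)} \right)} = \left(2 + \frac{3}{12 + 8}\right) - 2 \left(-1 - 2\right) \left(1 - 3\right) = \left(2 + \frac{3}{20}\right) - 2 \left(-1 - 2\right) \left(1 - 3\right) = \left(2 + 3 \cdot \frac{1}{20}\right) - 2 \left(-3\right) \left(1 - 3\right) = \left(2 + \frac{3}{20}\right) - 2 \left(-3\right) \left(-2\right) = \frac{43}{20} - 12 = - \frac{197}{20}$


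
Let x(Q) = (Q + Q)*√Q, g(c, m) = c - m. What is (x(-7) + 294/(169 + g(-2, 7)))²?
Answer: -8759191/6400 - 1029*I*√7/20 ≈ -1368.6 - 136.12*I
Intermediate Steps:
x(Q) = 2*Q^(3/2) (x(Q) = (2*Q)*√Q = 2*Q^(3/2))
(x(-7) + 294/(169 + g(-2, 7)))² = (2*(-7)^(3/2) + 294/(169 + (-2 - 1*7)))² = (2*(-7*I*√7) + 294/(169 + (-2 - 7)))² = (-14*I*√7 + 294/(169 - 9))² = (-14*I*√7 + 294/160)² = (-14*I*√7 + 294*(1/160))² = (-14*I*√7 + 147/80)² = (147/80 - 14*I*√7)²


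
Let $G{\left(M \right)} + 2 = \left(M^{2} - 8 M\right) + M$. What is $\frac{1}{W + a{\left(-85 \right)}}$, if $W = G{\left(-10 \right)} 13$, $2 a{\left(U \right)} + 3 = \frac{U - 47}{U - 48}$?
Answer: $\frac{266}{580677} \approx 0.00045809$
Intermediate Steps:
$a{\left(U \right)} = - \frac{3}{2} + \frac{-47 + U}{2 \left(-48 + U\right)}$ ($a{\left(U \right)} = - \frac{3}{2} + \frac{\left(U - 47\right) \frac{1}{U - 48}}{2} = - \frac{3}{2} + \frac{\left(-47 + U\right) \frac{1}{-48 + U}}{2} = - \frac{3}{2} + \frac{\frac{1}{-48 + U} \left(-47 + U\right)}{2} = - \frac{3}{2} + \frac{-47 + U}{2 \left(-48 + U\right)}$)
$G{\left(M \right)} = -2 + M^{2} - 7 M$ ($G{\left(M \right)} = -2 + \left(\left(M^{2} - 8 M\right) + M\right) = -2 + \left(M^{2} - 7 M\right) = -2 + M^{2} - 7 M$)
$W = 2184$ ($W = \left(-2 + \left(-10\right)^{2} - -70\right) 13 = \left(-2 + 100 + 70\right) 13 = 168 \cdot 13 = 2184$)
$\frac{1}{W + a{\left(-85 \right)}} = \frac{1}{2184 + \frac{\frac{97}{2} - -85}{-48 - 85}} = \frac{1}{2184 + \frac{\frac{97}{2} + 85}{-133}} = \frac{1}{2184 - \frac{267}{266}} = \frac{1}{\frac{580677}{266}} = \frac{266}{580677}$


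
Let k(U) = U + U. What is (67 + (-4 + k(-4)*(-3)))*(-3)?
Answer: -261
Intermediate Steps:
k(U) = 2*U
(67 + (-4 + k(-4)*(-3)))*(-3) = (67 + (-4 + (2*(-4))*(-3)))*(-3) = (67 + (-4 - 8*(-3)))*(-3) = (67 + (-4 + 24))*(-3) = (67 + 20)*(-3) = 87*(-3) = -261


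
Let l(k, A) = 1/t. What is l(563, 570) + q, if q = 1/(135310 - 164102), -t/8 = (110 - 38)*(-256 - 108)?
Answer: -22609/754580736 ≈ -2.9962e-5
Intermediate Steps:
t = 209664 (t = -8*(110 - 38)*(-256 - 108) = -576*(-364) = -8*(-26208) = 209664)
l(k, A) = 1/209664
q = -1/28792 (q = 1/(-28792) = -1/28792 ≈ -3.4732e-5)
l(563, 570) + q = 1/209664 - 1/28792 = -22609/754580736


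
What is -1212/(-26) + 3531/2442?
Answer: 46235/962 ≈ 48.061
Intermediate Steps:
-1212/(-26) + 3531/2442 = -1212*(-1/26) + 3531*(1/2442) = 606/13 + 107/74 = 46235/962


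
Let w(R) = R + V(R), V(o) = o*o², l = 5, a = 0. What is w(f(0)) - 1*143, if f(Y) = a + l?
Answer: -13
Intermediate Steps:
V(o) = o³
f(Y) = 5 (f(Y) = 0 + 5 = 5)
w(R) = R + R³
w(f(0)) - 1*143 = (5 + 5³) - 1*143 = (5 + 125) - 143 = 130 - 143 = -13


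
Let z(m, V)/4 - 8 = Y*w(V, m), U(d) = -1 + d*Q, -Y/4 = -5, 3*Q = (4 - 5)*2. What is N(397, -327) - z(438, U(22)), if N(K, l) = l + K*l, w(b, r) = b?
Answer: -386774/3 ≈ -1.2892e+5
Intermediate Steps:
Q = -2/3 (Q = ((4 - 5)*2)/3 = (-1*2)/3 = (1/3)*(-2) = -2/3 ≈ -0.66667)
Y = 20 (Y = -4*(-5) = 20)
U(d) = -1 - 2*d/3 (U(d) = -1 + d*(-2/3) = -1 - 2*d/3)
z(m, V) = 32 + 80*V (z(m, V) = 32 + 4*(20*V) = 32 + 80*V)
N(397, -327) - z(438, U(22)) = -327*(1 + 397) - (32 + 80*(-1 - 2/3*22)) = -327*398 - (32 + 80*(-1 - 44/3)) = -130146 - (32 + 80*(-47/3)) = -130146 - (32 - 3760/3) = -130146 - 1*(-3664/3) = -130146 + 3664/3 = -386774/3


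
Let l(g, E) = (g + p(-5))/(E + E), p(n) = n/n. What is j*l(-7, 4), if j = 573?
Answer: -1719/4 ≈ -429.75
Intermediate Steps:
p(n) = 1
l(g, E) = (1 + g)/(2*E) (l(g, E) = (g + 1)/(E + E) = (1 + g)/((2*E)) = (1 + g)*(1/(2*E)) = (1 + g)/(2*E))
j*l(-7, 4) = 573*((1/2)*(1 - 7)/4) = 573*((1/2)*(1/4)*(-6)) = 573*(-3/4) = -1719/4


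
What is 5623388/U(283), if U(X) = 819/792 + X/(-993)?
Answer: 491394136992/65459 ≈ 7.5069e+6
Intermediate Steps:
U(X) = 91/88 - X/993 (U(X) = 819*(1/792) + X*(-1/993) = 91/88 - X/993)
5623388/U(283) = 5623388/(91/88 - 1/993*283) = 5623388/(91/88 - 283/993) = 5623388/(65459/87384) = 5623388*(87384/65459) = 491394136992/65459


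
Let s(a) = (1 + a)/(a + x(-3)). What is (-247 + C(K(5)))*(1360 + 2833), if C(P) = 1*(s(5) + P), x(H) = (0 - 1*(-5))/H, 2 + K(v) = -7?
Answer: -5329303/5 ≈ -1.0659e+6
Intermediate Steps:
K(v) = -9 (K(v) = -2 - 7 = -9)
x(H) = 5/H (x(H) = (0 + 5)/H = 5/H)
s(a) = (1 + a)/(-5/3 + a) (s(a) = (1 + a)/(a + 5/(-3)) = (1 + a)/(a + 5*(-⅓)) = (1 + a)/(a - 5/3) = (1 + a)/(-5/3 + a))
C(P) = 9/5 + P (C(P) = 1*(3*(1 + 5)/(-5 + 3*5) + P) = 1*(3*6/(-5 + 15) + P) = 1*(3*6/10 + P) = 1*(3*(⅒)*6 + P) = 1*(9/5 + P) = 9/5 + P)
(-247 + C(K(5)))*(1360 + 2833) = (-247 + (9/5 - 9))*(1360 + 2833) = (-247 - 36/5)*4193 = -1271/5*4193 = -5329303/5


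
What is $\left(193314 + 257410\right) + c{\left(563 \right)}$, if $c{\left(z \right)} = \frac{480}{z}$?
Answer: $\frac{253758092}{563} \approx 4.5073 \cdot 10^{5}$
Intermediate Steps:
$\left(193314 + 257410\right) + c{\left(563 \right)} = \left(193314 + 257410\right) + \frac{480}{563} = 450724 + 480 \cdot \frac{1}{563} = 450724 + \frac{480}{563} = \frac{253758092}{563}$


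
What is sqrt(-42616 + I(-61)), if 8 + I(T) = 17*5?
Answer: I*sqrt(42539) ≈ 206.25*I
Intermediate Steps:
I(T) = 77 (I(T) = -8 + 17*5 = -8 + 85 = 77)
sqrt(-42616 + I(-61)) = sqrt(-42616 + 77) = sqrt(-42539) = I*sqrt(42539)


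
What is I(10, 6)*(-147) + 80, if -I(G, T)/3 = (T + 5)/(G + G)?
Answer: 6451/20 ≈ 322.55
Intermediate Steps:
I(G, T) = -3*(5 + T)/(2*G) (I(G, T) = -3*(T + 5)/(G + G) = -3*(5 + T)/(2*G))
I(10, 6)*(-147) + 80 = ((3/2)*(-5 - 1*6)/10)*(-147) + 80 = ((3/2)*(⅒)*(-5 - 6))*(-147) + 80 = ((3/2)*(⅒)*(-11))*(-147) + 80 = -33/20*(-147) + 80 = 4851/20 + 80 = 6451/20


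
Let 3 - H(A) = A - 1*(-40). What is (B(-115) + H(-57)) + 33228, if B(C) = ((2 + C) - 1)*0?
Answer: 33248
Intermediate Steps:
B(C) = 0 (B(C) = (1 + C)*0 = 0)
H(A) = -37 - A (H(A) = 3 - (A - 1*(-40)) = 3 - (A + 40) = 3 - (40 + A) = 3 + (-40 - A) = -37 - A)
(B(-115) + H(-57)) + 33228 = (0 + (-37 - 1*(-57))) + 33228 = (0 + (-37 + 57)) + 33228 = (0 + 20) + 33228 = 20 + 33228 = 33248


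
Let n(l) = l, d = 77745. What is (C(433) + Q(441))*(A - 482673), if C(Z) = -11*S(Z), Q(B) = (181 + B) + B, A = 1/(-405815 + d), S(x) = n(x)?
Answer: 58589696511070/32807 ≈ 1.7859e+9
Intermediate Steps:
S(x) = x
A = -1/328070 (A = 1/(-405815 + 77745) = 1/(-328070) = -1/328070 ≈ -3.0481e-6)
Q(B) = 181 + 2*B
C(Z) = -11*Z
(C(433) + Q(441))*(A - 482673) = (-11*433 + (181 + 2*441))*(-1/328070 - 482673) = (-4763 + (181 + 882))*(-158350531111/328070) = (-4763 + 1063)*(-158350531111/328070) = -3700*(-158350531111/328070) = 58589696511070/32807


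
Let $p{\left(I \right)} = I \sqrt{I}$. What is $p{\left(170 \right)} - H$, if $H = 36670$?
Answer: $-36670 + 170 \sqrt{170} \approx -34454.0$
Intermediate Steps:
$p{\left(I \right)} = I^{\frac{3}{2}}$
$p{\left(170 \right)} - H = 170^{\frac{3}{2}} - 36670 = 170 \sqrt{170} - 36670 = -36670 + 170 \sqrt{170}$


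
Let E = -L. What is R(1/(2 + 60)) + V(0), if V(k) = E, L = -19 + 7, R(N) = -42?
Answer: -30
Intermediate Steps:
L = -12
E = 12 (E = -1*(-12) = 12)
V(k) = 12
R(1/(2 + 60)) + V(0) = -42 + 12 = -30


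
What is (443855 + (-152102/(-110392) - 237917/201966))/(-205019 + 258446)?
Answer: 2473985709054907/297794493628236 ≈ 8.3077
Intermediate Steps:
(443855 + (-152102/(-110392) - 237917/201966))/(-205019 + 258446) = (443855 + (-152102*(-1/110392) - 237917*1/201966))/53427 = (443855 + (76051/55196 - 237917/201966))*(1/53427) = (443855 + 1113824767/5573857668)*(1/53427) = (2473985709054907/5573857668)*(1/53427) = 2473985709054907/297794493628236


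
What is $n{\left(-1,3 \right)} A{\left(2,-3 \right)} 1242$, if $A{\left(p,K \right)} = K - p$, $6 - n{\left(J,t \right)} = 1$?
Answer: $-31050$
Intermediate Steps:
$n{\left(J,t \right)} = 5$ ($n{\left(J,t \right)} = 6 - 1 = 5$)
$n{\left(-1,3 \right)} A{\left(2,-3 \right)} 1242 = 5 \left(-3 - 2\right) 1242 = 5 \left(-5\right) 1242 = \left(-25\right) 1242 = -31050$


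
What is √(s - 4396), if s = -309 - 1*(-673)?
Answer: 24*I*√7 ≈ 63.498*I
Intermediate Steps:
s = 364 (s = -309 + 673 = 364)
√(s - 4396) = √(364 - 4396) = √(-4032) = 24*I*√7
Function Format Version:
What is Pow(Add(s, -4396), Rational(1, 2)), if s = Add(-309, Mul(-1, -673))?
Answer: Mul(24, I, Pow(7, Rational(1, 2))) ≈ Mul(63.498, I)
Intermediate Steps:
s = 364 (s = Add(-309, 673) = 364)
Pow(Add(s, -4396), Rational(1, 2)) = Pow(Add(364, -4396), Rational(1, 2)) = Pow(-4032, Rational(1, 2)) = Mul(24, I, Pow(7, Rational(1, 2)))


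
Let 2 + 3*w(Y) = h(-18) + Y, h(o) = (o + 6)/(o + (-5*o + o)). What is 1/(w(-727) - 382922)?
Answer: -27/10345457 ≈ -2.6098e-6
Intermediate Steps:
h(o) = -(6 + o)/(3*o) (h(o) = (6 + o)/(o - 4*o) = (6 + o)/((-3*o)) = (6 + o)*(-1/(3*o)) = -(6 + o)/(3*o))
w(Y) = -20/27 + Y/3 (w(Y) = -⅔ + ((⅓)*(-6 - 1*(-18))/(-18) + Y)/3 = -⅔ + ((⅓)*(-1/18)*(-6 + 18) + Y)/3 = -⅔ + ((⅓)*(-1/18)*12 + Y)/3 = -⅔ + (-2/9 + Y)/3 = -⅔ + (-2/27 + Y/3) = -20/27 + Y/3)
1/(w(-727) - 382922) = 1/((-20/27 + (⅓)*(-727)) - 382922) = 1/((-20/27 - 727/3) - 382922) = 1/(-6563/27 - 382922) = 1/(-10345457/27) = -27/10345457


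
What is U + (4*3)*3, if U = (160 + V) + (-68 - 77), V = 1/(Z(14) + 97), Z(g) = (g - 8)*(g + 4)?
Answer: 10456/205 ≈ 51.005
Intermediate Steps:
Z(g) = (-8 + g)*(4 + g)
V = 1/205 (V = 1/((-32 + 14**2 - 4*14) + 97) = 1/((-32 + 196 - 56) + 97) = 1/(108 + 97) = 1/205 ≈ 0.0048781)
U = 3076/205 (U = (160 + 1/205) + (-68 - 77) = 32801/205 - 145 = 3076/205 ≈ 15.005)
U + (4*3)*3 = 3076/205 + (4*3)*3 = 3076/205 + 12*3 = 3076/205 + 36 = 10456/205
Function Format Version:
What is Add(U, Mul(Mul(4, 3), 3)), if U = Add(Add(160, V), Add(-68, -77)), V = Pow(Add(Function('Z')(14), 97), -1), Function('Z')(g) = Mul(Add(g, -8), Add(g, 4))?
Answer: Rational(10456, 205) ≈ 51.005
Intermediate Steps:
Function('Z')(g) = Mul(Add(-8, g), Add(4, g))
V = Rational(1, 205) (V = Pow(Add(Add(-32, Pow(14, 2), Mul(-4, 14)), 97), -1) = Pow(Add(Add(-32, 196, -56), 97), -1) = Pow(Add(108, 97), -1) = Pow(205, -1) = Rational(1, 205) ≈ 0.0048781)
U = Rational(3076, 205) (U = Add(Add(160, Rational(1, 205)), Add(-68, -77)) = Add(Rational(32801, 205), -145) = Rational(3076, 205) ≈ 15.005)
Add(U, Mul(Mul(4, 3), 3)) = Add(Rational(3076, 205), Mul(Mul(4, 3), 3)) = Add(Rational(3076, 205), Mul(12, 3)) = Add(Rational(3076, 205), 36) = Rational(10456, 205)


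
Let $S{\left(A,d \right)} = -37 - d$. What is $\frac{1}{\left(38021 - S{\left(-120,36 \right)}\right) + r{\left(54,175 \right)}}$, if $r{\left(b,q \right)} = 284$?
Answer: $\frac{1}{38378} \approx 2.6057 \cdot 10^{-5}$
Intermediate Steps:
$\frac{1}{\left(38021 - S{\left(-120,36 \right)}\right) + r{\left(54,175 \right)}} = \frac{1}{\left(38021 - \left(-37 - 36\right)\right) + 284} = \frac{1}{\left(38021 - -73\right) + 284} = \frac{1}{\left(38021 + 73\right) + 284} = \frac{1}{38094 + 284} = \frac{1}{38378}$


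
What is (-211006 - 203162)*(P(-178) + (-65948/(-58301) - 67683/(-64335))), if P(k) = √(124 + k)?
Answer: -1130506230559128/1250264945 - 1242504*I*√6 ≈ -9.0421e+5 - 3.0435e+6*I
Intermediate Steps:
(-211006 - 203162)*(P(-178) + (-65948/(-58301) - 67683/(-64335))) = (-211006 - 203162)*(√(124 - 178) + (-65948/(-58301) - 67683/(-64335))) = -414168*(√(-54) + (-65948*(-1/58301) - 67683*(-1/64335))) = -414168*(3*I*√6 + (65948/58301 + 22561/21445)) = -414168*(3*I*√6 + 2729583721/1250264945) = -414168*(2729583721/1250264945 + 3*I*√6) = -1130506230559128/1250264945 - 1242504*I*√6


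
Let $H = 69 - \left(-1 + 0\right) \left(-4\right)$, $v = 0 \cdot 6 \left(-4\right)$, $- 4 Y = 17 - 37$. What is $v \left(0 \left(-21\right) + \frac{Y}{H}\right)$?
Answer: $0$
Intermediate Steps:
$Y = 5$ ($Y = - \frac{17 - 37}{4} = \left(- \frac{1}{4}\right) \left(-20\right) = 5$)
$v = 0$ ($v = 0 \left(-4\right) = 0$)
$H = 65$ ($H = 69 - \left(-1\right) \left(-4\right) = 69 - 4 = 65$)
$v \left(0 \left(-21\right) + \frac{Y}{H}\right) = 0 \left(0 \left(-21\right) + \frac{5}{65}\right) = 0 \left(0 + 5 \cdot \frac{1}{65}\right) = 0 \left(0 + \frac{1}{13}\right) = 0 \cdot \frac{1}{13} = 0$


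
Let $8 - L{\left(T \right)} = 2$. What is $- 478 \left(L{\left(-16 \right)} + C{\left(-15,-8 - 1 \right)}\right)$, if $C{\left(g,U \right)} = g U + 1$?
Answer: $-67876$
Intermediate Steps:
$L{\left(T \right)} = 6$ ($L{\left(T \right)} = 8 - 2 = 6$)
$C{\left(g,U \right)} = 1 + U g$ ($C{\left(g,U \right)} = U g + 1 = 1 + U g$)
$- 478 \left(L{\left(-16 \right)} + C{\left(-15,-8 - 1 \right)}\right) = - 478 \left(6 + \left(1 + \left(-8 - 1\right) \left(-15\right)\right)\right) = - 478 \left(6 + \left(1 - -135\right)\right) = - 478 \left(6 + \left(1 + 135\right)\right) = - 478 \left(6 + 136\right) = \left(-478\right) 142 = -67876$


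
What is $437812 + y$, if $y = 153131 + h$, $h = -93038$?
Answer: $497905$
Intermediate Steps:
$y = 60093$ ($y = 153131 - 93038 = 60093$)
$437812 + y = 437812 + 60093 = 497905$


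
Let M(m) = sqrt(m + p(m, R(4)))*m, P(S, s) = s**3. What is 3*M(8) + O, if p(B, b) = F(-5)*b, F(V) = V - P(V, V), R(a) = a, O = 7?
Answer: 7 + 48*sqrt(122) ≈ 537.18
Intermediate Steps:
F(V) = V - V**3
p(B, b) = 120*b (p(B, b) = (-5 - 1*(-5)**3)*b = (-5 - 1*(-125))*b = (-5 + 125)*b = 120*b)
M(m) = m*sqrt(480 + m) (M(m) = sqrt(m + 120*4)*m = sqrt(m + 480)*m = sqrt(480 + m)*m = m*sqrt(480 + m))
3*M(8) + O = 3*(8*sqrt(480 + 8)) + 7 = 3*(8*sqrt(488)) + 7 = 3*(8*(2*sqrt(122))) + 7 = 3*(16*sqrt(122)) + 7 = 48*sqrt(122) + 7 = 7 + 48*sqrt(122)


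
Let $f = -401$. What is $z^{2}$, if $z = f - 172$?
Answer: $328329$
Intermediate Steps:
$z = -573$ ($z = -401 - 172 = -573$)
$z^{2} = \left(-573\right)^{2} = 328329$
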